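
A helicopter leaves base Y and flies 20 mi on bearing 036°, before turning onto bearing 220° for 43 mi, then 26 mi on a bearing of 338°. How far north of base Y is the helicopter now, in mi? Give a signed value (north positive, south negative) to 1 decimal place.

Leg 1 (036°, 20 mi): east 20 sin 36° = 11.76, north 20 cos 36° = 16.18
Leg 2 (220°, 43 mi): east 43 sin 220° = -27.64, north 43 cos 220° = -32.94
Leg 3 (338°, 26 mi): east 26 sin 338° = -9.74, north 26 cos 338° = 24.11
Net north component: 7.35 mi.

7.3 mi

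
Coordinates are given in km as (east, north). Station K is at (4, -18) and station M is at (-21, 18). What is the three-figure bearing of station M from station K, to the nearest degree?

325°

Δeast = -21 − 4 = -25.00; Δnorth = 18 − -18 = 36.00.
Bearing = atan2(Δeast, Δnorth) mod 360° = 325.22° ≈ 325°.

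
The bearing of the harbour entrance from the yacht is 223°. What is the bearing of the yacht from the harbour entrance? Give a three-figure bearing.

043°

Back-bearing = 223° − 180° = 043°.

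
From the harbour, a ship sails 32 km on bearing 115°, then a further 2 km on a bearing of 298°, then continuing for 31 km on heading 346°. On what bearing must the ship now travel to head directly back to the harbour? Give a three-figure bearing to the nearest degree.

228°

Leg 1 (115°, 32 km): east 32 sin 115° = 29.00, north 32 cos 115° = -13.52
Leg 2 (298°, 2 km): east 2 sin 298° = -1.77, north 2 cos 298° = 0.94
Leg 3 (346°, 31 km): east 31 sin 346° = -7.50, north 31 cos 346° = 30.08
Net displacement: 19.74 east, 17.49 north. Direction back to start is (-19.74, -17.49): bearing = atan2(-19.74, -17.49) mod 360° = 228.45° ≈ 228°.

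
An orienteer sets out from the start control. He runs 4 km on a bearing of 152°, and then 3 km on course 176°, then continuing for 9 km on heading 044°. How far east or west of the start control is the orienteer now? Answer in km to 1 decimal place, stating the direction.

Leg 1 (152°, 4 km): east 4 sin 152° = 1.88, north 4 cos 152° = -3.53
Leg 2 (176°, 3 km): east 3 sin 176° = 0.21, north 3 cos 176° = -2.99
Leg 3 (044°, 9 km): east 9 sin 44° = 6.25, north 9 cos 44° = 6.47
Net east component: 8.34 km.

8.3 km east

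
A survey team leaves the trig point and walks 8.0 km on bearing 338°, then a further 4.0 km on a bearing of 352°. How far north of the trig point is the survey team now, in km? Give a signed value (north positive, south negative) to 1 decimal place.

11.4 km

Leg 1 (338°, 8.0 km): east 8.0 sin 338° = -3.00, north 8.0 cos 338° = 7.42
Leg 2 (352°, 4.0 km): east 4.0 sin 352° = -0.56, north 4.0 cos 352° = 3.96
Net north component: 11.38 km.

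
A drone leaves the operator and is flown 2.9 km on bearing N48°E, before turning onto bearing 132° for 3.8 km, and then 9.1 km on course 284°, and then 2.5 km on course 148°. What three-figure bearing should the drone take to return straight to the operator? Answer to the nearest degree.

078°

Leg 1 (N48°E, 2.9 km): east 2.9 sin 48° = 2.16, north 2.9 cos 48° = 1.94
Leg 2 (132°, 3.8 km): east 3.8 sin 132° = 2.82, north 3.8 cos 132° = -2.54
Leg 3 (284°, 9.1 km): east 9.1 sin 284° = -8.83, north 9.1 cos 284° = 2.20
Leg 4 (148°, 2.5 km): east 2.5 sin 148° = 1.32, north 2.5 cos 148° = -2.12
Net displacement: -2.53 east, -0.52 north. Direction back to start is (2.53, 0.52): bearing = atan2(2.53, 0.52) mod 360° = 78.35° ≈ 078°.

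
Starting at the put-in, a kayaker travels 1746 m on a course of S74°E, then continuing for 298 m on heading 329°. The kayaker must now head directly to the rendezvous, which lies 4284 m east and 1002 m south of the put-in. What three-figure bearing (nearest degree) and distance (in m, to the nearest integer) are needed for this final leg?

Leg 1 (S74°E, 1746 m): east 1746 sin 106° = 1678.36, north 1746 cos 106° = -481.26
Leg 2 (329°, 298 m): east 298 sin 329° = -153.48, north 298 cos 329° = 255.44
Current position: (1524.88, -225.83). Target: (4284, -1002). Remaining: Δeast = 2759.12, Δnorth = -776.17.
Bearing = atan2(2759.12, -776.17) mod 360° = 105.71°; distance = √((2759.12)² + (-776.17)²) = 2866.213 m.

106°, 2866 m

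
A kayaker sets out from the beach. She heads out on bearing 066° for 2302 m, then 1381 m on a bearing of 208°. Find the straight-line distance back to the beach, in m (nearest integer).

Leg 1 (066°, 2302 m): east 2302 sin 66° = 2102.98, north 2302 cos 66° = 936.31
Leg 2 (208°, 1381 m): east 1381 sin 208° = -648.34, north 1381 cos 208° = -1219.35
Net: 1454.64 east, -283.04 north. Distance = √((1454.64)² + (-283.04)²) = 1481.923 m.

1482 m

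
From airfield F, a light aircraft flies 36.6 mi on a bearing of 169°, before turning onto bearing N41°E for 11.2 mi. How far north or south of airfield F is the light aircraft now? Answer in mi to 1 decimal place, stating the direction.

Leg 1 (169°, 36.6 mi): east 36.6 sin 169° = 6.98, north 36.6 cos 169° = -35.93
Leg 2 (N41°E, 11.2 mi): east 11.2 sin 41° = 7.35, north 11.2 cos 41° = 8.45
Net north component: -27.47 mi.

27.5 mi south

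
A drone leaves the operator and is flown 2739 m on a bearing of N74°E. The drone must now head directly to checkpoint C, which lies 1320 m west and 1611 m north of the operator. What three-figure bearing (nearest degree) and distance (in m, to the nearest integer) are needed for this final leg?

282°, 4045 m

Leg 1 (N74°E, 2739 m): east 2739 sin 74° = 2632.90, north 2739 cos 74° = 754.97
Current position: (2632.90, 754.97). Target: (-1320, 1611). Remaining: Δeast = -3952.90, Δnorth = 856.03.
Bearing = atan2(-3952.90, 856.03) mod 360° = 282.22°; distance = √((-3952.90)² + (856.03)²) = 4044.524 m.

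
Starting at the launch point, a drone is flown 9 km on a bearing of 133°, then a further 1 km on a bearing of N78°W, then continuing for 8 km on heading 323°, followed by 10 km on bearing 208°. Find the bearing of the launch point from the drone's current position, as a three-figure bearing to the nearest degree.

Leg 1 (133°, 9 km): east 9 sin 133° = 6.58, north 9 cos 133° = -6.14
Leg 2 (N78°W, 1 km): east 1 sin 282° = -0.98, north 1 cos 282° = 0.21
Leg 3 (323°, 8 km): east 8 sin 323° = -4.81, north 8 cos 323° = 6.39
Leg 4 (208°, 10 km): east 10 sin 208° = -4.69, north 10 cos 208° = -8.83
Net displacement: -3.91 east, -8.37 north. Direction back to start is (3.91, 8.37): bearing = atan2(3.91, 8.37) mod 360° = 25.01° ≈ 025°.

025°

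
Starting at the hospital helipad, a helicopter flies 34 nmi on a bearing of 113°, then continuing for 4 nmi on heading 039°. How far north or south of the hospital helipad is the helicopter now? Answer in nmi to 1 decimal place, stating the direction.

10.2 nmi south

Leg 1 (113°, 34 nmi): east 34 sin 113° = 31.30, north 34 cos 113° = -13.28
Leg 2 (039°, 4 nmi): east 4 sin 39° = 2.52, north 4 cos 39° = 3.11
Net north component: -10.18 nmi.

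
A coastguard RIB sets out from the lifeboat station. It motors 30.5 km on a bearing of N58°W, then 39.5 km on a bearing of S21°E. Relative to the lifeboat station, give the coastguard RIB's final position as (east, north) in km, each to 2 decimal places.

Leg 1 (N58°W, 30.5 km): east 30.5 sin 302° = -25.87, north 30.5 cos 302° = 16.16
Leg 2 (S21°E, 39.5 km): east 39.5 sin 159° = 14.16, north 39.5 cos 159° = -36.88
Summing: -11.71 km east, -20.71 km north → (-11.71, -20.71).

(-11.71, -20.71)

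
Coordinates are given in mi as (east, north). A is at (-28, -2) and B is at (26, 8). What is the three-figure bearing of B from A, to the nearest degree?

080°

Δeast = 26 − -28 = 54.00; Δnorth = 8 − -2 = 10.00.
Bearing = atan2(Δeast, Δnorth) mod 360° = 79.51° ≈ 080°.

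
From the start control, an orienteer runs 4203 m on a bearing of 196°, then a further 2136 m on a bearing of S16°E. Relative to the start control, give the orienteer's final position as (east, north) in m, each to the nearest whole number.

(-570, -6093)

Leg 1 (196°, 4203 m): east 4203 sin 196° = -1158.50, north 4203 cos 196° = -4040.18
Leg 2 (S16°E, 2136 m): east 2136 sin 164° = 588.76, north 2136 cos 164° = -2053.25
Summing: -569.74 m east, -6093.44 m north → (-570, -6093).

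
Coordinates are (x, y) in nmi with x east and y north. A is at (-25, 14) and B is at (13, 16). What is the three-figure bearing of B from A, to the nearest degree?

087°

Δeast = 13 − -25 = 38.00; Δnorth = 16 − 14 = 2.00.
Bearing = atan2(Δeast, Δnorth) mod 360° = 86.99° ≈ 087°.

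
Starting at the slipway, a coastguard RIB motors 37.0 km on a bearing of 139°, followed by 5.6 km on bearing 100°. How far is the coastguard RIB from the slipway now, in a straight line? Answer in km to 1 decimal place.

41.5 km

Leg 1 (139°, 37.0 km): east 37.0 sin 139° = 24.27, north 37.0 cos 139° = -27.92
Leg 2 (100°, 5.6 km): east 5.6 sin 100° = 5.51, north 5.6 cos 100° = -0.97
Net: 29.79 east, -28.90 north. Distance = √((29.79)² + (-28.90)²) = 41.502 km.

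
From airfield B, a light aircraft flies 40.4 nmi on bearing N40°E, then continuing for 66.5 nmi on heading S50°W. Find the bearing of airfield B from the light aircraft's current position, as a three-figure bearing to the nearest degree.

065°

Leg 1 (N40°E, 40.4 nmi): east 40.4 sin 40° = 25.97, north 40.4 cos 40° = 30.95
Leg 2 (S50°W, 66.5 nmi): east 66.5 sin 230° = -50.94, north 66.5 cos 230° = -42.75
Net displacement: -24.97 east, -11.80 north. Direction back to start is (24.97, 11.80): bearing = atan2(24.97, 11.80) mod 360° = 64.71° ≈ 065°.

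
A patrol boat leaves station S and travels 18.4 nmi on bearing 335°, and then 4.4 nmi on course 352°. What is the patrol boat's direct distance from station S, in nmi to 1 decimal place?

22.6 nmi

Leg 1 (335°, 18.4 nmi): east 18.4 sin 335° = -7.78, north 18.4 cos 335° = 16.68
Leg 2 (352°, 4.4 nmi): east 4.4 sin 352° = -0.61, north 4.4 cos 352° = 4.36
Net: -8.39 east, 21.03 north. Distance = √((-8.39)² + (21.03)²) = 22.644 nmi.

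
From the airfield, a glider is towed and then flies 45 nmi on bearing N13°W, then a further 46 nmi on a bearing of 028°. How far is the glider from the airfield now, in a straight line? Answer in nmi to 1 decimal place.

Leg 1 (N13°W, 45 nmi): east 45 sin 347° = -10.12, north 45 cos 347° = 43.85
Leg 2 (028°, 46 nmi): east 46 sin 28° = 21.60, north 46 cos 28° = 40.62
Net: 11.47 east, 84.46 north. Distance = √((11.47)² + (84.46)²) = 85.238 nmi.

85.2 nmi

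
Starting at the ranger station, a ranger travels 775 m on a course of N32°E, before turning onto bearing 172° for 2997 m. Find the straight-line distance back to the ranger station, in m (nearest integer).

2454 m

Leg 1 (N32°E, 775 m): east 775 sin 32° = 410.69, north 775 cos 32° = 657.24
Leg 2 (172°, 2997 m): east 2997 sin 172° = 417.10, north 2997 cos 172° = -2967.83
Net: 827.79 east, -2310.60 north. Distance = √((827.79)² + (-2310.60)²) = 2454.402 m.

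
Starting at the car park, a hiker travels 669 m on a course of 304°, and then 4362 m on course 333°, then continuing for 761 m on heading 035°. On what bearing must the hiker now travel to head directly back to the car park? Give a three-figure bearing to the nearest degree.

Leg 1 (304°, 669 m): east 669 sin 304° = -554.63, north 669 cos 304° = 374.10
Leg 2 (333°, 4362 m): east 4362 sin 333° = -1980.31, north 4362 cos 333° = 3886.57
Leg 3 (035°, 761 m): east 761 sin 35° = 436.49, north 761 cos 35° = 623.37
Net displacement: -2098.44 east, 4884.05 north. Direction back to start is (2098.44, -4884.05): bearing = atan2(2098.44, -4884.05) mod 360° = 156.75° ≈ 157°.

157°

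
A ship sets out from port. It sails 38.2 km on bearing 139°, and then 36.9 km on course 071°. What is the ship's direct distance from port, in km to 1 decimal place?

Leg 1 (139°, 38.2 km): east 38.2 sin 139° = 25.06, north 38.2 cos 139° = -28.83
Leg 2 (071°, 36.9 km): east 36.9 sin 71° = 34.89, north 36.9 cos 71° = 12.01
Net: 59.95 east, -16.82 north. Distance = √((59.95)² + (-16.82)²) = 62.265 km.

62.3 km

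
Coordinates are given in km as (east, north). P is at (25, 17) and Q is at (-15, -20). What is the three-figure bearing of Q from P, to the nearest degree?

Δeast = -15 − 25 = -40.00; Δnorth = -20 − 17 = -37.00.
Bearing = atan2(Δeast, Δnorth) mod 360° = 227.23° ≈ 227°.

227°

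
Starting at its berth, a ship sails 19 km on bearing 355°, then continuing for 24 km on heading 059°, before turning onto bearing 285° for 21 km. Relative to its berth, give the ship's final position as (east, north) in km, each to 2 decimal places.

(-1.37, 36.72)

Leg 1 (355°, 19 km): east 19 sin 355° = -1.66, north 19 cos 355° = 18.93
Leg 2 (059°, 24 km): east 24 sin 59° = 20.57, north 24 cos 59° = 12.36
Leg 3 (285°, 21 km): east 21 sin 285° = -20.28, north 21 cos 285° = 5.44
Summing: -1.37 km east, 36.72 km north → (-1.37, 36.72).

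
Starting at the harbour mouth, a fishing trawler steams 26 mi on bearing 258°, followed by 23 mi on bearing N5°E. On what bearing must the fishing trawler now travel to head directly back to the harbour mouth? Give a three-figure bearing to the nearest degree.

127°

Leg 1 (258°, 26 mi): east 26 sin 258° = -25.43, north 26 cos 258° = -5.41
Leg 2 (N5°E, 23 mi): east 23 sin 5° = 2.00, north 23 cos 5° = 22.91
Net displacement: -23.43 east, 17.51 north. Direction back to start is (23.43, -17.51): bearing = atan2(23.43, -17.51) mod 360° = 126.77° ≈ 127°.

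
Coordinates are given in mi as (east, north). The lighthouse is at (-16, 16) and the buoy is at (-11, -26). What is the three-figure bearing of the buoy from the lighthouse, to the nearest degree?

Δeast = -11 − -16 = 5.00; Δnorth = -26 − 16 = -42.00.
Bearing = atan2(Δeast, Δnorth) mod 360° = 173.21° ≈ 173°.

173°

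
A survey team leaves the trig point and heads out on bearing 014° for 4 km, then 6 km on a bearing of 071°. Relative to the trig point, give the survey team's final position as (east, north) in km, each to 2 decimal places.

Leg 1 (014°, 4 km): east 4 sin 14° = 0.97, north 4 cos 14° = 3.88
Leg 2 (071°, 6 km): east 6 sin 71° = 5.67, north 6 cos 71° = 1.95
Summing: 6.64 km east, 5.83 km north → (6.64, 5.83).

(6.64, 5.83)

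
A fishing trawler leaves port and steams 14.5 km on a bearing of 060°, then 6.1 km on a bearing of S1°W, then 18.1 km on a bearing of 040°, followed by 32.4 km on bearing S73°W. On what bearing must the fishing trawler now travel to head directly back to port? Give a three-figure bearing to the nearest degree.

129°

Leg 1 (060°, 14.5 km): east 14.5 sin 60° = 12.56, north 14.5 cos 60° = 7.25
Leg 2 (S1°W, 6.1 km): east 6.1 sin 181° = -0.11, north 6.1 cos 181° = -6.10
Leg 3 (040°, 18.1 km): east 18.1 sin 40° = 11.63, north 18.1 cos 40° = 13.87
Leg 4 (S73°W, 32.4 km): east 32.4 sin 253° = -30.98, north 32.4 cos 253° = -9.47
Net displacement: -6.90 east, 5.54 north. Direction back to start is (6.90, -5.54): bearing = atan2(6.90, -5.54) mod 360° = 128.78° ≈ 129°.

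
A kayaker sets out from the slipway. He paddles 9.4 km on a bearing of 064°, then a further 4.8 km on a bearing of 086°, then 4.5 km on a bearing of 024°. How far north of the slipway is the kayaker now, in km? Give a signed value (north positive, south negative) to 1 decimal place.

Leg 1 (064°, 9.4 km): east 9.4 sin 64° = 8.45, north 9.4 cos 64° = 4.12
Leg 2 (086°, 4.8 km): east 4.8 sin 86° = 4.79, north 4.8 cos 86° = 0.33
Leg 3 (024°, 4.5 km): east 4.5 sin 24° = 1.83, north 4.5 cos 24° = 4.11
Net north component: 8.57 km.

8.6 km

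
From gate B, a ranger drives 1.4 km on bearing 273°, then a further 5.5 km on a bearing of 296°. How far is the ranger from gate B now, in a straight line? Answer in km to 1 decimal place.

Leg 1 (273°, 1.4 km): east 1.4 sin 273° = -1.40, north 1.4 cos 273° = 0.07
Leg 2 (296°, 5.5 km): east 5.5 sin 296° = -4.94, north 5.5 cos 296° = 2.41
Net: -6.34 east, 2.48 north. Distance = √((-6.34)² + (2.48)²) = 6.811 km.

6.8 km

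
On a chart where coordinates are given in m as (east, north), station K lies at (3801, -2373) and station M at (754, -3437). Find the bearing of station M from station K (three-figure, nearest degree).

251°

Δeast = 754 − 3801 = -3047.00; Δnorth = -3437 − -2373 = -1064.00.
Bearing = atan2(Δeast, Δnorth) mod 360° = 250.75° ≈ 251°.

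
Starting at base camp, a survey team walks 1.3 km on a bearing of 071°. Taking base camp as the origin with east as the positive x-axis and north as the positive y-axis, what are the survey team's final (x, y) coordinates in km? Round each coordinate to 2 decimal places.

(1.23, 0.42)

Leg 1 (071°, 1.3 km): east 1.3 sin 71° = 1.23, north 1.3 cos 71° = 0.42
Summing: 1.23 km east, 0.42 km north → (1.23, 0.42).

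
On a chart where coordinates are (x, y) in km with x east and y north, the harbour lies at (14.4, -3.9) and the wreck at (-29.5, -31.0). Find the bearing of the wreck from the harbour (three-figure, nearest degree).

238°

Δeast = -29.5 − 14.4 = -43.90; Δnorth = -31.0 − -3.9 = -27.10.
Bearing = atan2(Δeast, Δnorth) mod 360° = 238.31° ≈ 238°.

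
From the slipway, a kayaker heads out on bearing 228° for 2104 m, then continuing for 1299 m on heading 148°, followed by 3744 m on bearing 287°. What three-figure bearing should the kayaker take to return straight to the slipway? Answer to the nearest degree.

072°

Leg 1 (228°, 2104 m): east 2104 sin 228° = -1563.58, north 2104 cos 228° = -1407.85
Leg 2 (148°, 1299 m): east 1299 sin 148° = 688.37, north 1299 cos 148° = -1101.61
Leg 3 (287°, 3744 m): east 3744 sin 287° = -3580.41, north 3744 cos 287° = 1094.64
Net displacement: -4455.62 east, -1414.83 north. Direction back to start is (4455.62, 1414.83): bearing = atan2(4455.62, 1414.83) mod 360° = 72.38° ≈ 072°.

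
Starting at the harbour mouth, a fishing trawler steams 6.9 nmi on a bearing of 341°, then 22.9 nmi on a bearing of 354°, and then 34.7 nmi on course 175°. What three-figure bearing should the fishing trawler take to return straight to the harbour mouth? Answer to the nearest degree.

017°

Leg 1 (341°, 6.9 nmi): east 6.9 sin 341° = -2.25, north 6.9 cos 341° = 6.52
Leg 2 (354°, 22.9 nmi): east 22.9 sin 354° = -2.39, north 22.9 cos 354° = 22.77
Leg 3 (175°, 34.7 nmi): east 34.7 sin 175° = 3.02, north 34.7 cos 175° = -34.57
Net displacement: -1.62 east, -5.27 north. Direction back to start is (1.62, 5.27): bearing = atan2(1.62, 5.27) mod 360° = 17.05° ≈ 017°.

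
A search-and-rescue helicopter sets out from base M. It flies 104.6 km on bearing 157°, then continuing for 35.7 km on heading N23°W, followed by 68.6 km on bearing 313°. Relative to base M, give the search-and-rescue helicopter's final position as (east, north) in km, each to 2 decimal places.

(-23.25, -16.64)

Leg 1 (157°, 104.6 km): east 104.6 sin 157° = 40.87, north 104.6 cos 157° = -96.28
Leg 2 (N23°W, 35.7 km): east 35.7 sin 337° = -13.95, north 35.7 cos 337° = 32.86
Leg 3 (313°, 68.6 km): east 68.6 sin 313° = -50.17, north 68.6 cos 313° = 46.79
Summing: -23.25 km east, -16.64 km north → (-23.25, -16.64).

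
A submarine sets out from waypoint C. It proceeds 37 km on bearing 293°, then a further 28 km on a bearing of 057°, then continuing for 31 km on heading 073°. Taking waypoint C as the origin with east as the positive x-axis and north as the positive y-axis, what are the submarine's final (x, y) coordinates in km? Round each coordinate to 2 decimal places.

(19.07, 38.77)

Leg 1 (293°, 37 km): east 37 sin 293° = -34.06, north 37 cos 293° = 14.46
Leg 2 (057°, 28 km): east 28 sin 57° = 23.48, north 28 cos 57° = 15.25
Leg 3 (073°, 31 km): east 31 sin 73° = 29.65, north 31 cos 73° = 9.06
Summing: 19.07 km east, 38.77 km north → (19.07, 38.77).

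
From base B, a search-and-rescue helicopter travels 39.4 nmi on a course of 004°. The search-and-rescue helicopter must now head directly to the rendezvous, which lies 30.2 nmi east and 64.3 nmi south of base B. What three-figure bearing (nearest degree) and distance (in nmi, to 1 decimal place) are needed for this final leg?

165°, 107.2 nmi

Leg 1 (004°, 39.4 nmi): east 39.4 sin 4° = 2.75, north 39.4 cos 4° = 39.30
Current position: (2.75, 39.30). Target: (30.2, -64.3). Remaining: Δeast = 27.45, Δnorth = -103.60.
Bearing = atan2(27.45, -103.60) mod 360° = 165.16°; distance = √((27.45)² + (-103.60)²) = 107.179 nmi.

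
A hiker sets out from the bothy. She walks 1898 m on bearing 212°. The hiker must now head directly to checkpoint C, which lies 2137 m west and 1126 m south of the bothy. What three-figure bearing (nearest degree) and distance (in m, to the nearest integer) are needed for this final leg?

293°, 1230 m

Leg 1 (212°, 1898 m): east 1898 sin 212° = -1005.79, north 1898 cos 212° = -1609.60
Current position: (-1005.79, -1609.60). Target: (-2137, -1126). Remaining: Δeast = -1131.21, Δnorth = 483.60.
Bearing = atan2(-1131.21, 483.60) mod 360° = 293.15°; distance = √((-1131.21)² + (483.60)²) = 1230.247 m.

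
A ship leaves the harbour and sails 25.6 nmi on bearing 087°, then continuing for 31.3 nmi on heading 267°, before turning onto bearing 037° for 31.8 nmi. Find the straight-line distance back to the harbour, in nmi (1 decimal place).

Leg 1 (087°, 25.6 nmi): east 25.6 sin 87° = 25.56, north 25.6 cos 87° = 1.34
Leg 2 (267°, 31.3 nmi): east 31.3 sin 267° = -31.26, north 31.3 cos 267° = -1.64
Leg 3 (037°, 31.8 nmi): east 31.8 sin 37° = 19.14, north 31.8 cos 37° = 25.40
Net: 13.45 east, 25.10 north. Distance = √((13.45)² + (25.10)²) = 28.473 nmi.

28.5 nmi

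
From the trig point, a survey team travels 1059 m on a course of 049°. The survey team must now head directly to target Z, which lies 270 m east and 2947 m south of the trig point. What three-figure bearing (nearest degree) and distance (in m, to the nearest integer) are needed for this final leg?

188°, 3680 m

Leg 1 (049°, 1059 m): east 1059 sin 49° = 799.24, north 1059 cos 49° = 694.77
Current position: (799.24, 694.77). Target: (270, -2947). Remaining: Δeast = -529.24, Δnorth = -3641.77.
Bearing = atan2(-529.24, -3641.77) mod 360° = 188.27°; distance = √((-529.24)² + (-3641.77)²) = 3680.021 m.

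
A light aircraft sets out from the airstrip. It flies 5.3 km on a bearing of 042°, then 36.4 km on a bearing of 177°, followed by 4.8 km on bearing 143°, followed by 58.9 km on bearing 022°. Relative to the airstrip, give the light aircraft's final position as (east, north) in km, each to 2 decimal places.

Leg 1 (042°, 5.3 km): east 5.3 sin 42° = 3.55, north 5.3 cos 42° = 3.94
Leg 2 (177°, 36.4 km): east 36.4 sin 177° = 1.91, north 36.4 cos 177° = -36.35
Leg 3 (143°, 4.8 km): east 4.8 sin 143° = 2.89, north 4.8 cos 143° = -3.83
Leg 4 (022°, 58.9 km): east 58.9 sin 22° = 22.06, north 58.9 cos 22° = 54.61
Summing: 30.40 km east, 18.37 km north → (30.40, 18.37).

(30.40, 18.37)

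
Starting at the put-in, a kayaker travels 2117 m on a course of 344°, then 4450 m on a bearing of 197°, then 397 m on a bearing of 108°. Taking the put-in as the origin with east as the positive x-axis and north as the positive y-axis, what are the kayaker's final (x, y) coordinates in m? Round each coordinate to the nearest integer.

Leg 1 (344°, 2117 m): east 2117 sin 344° = -583.52, north 2117 cos 344° = 2034.99
Leg 2 (197°, 4450 m): east 4450 sin 197° = -1301.05, north 4450 cos 197° = -4255.56
Leg 3 (108°, 397 m): east 397 sin 108° = 377.57, north 397 cos 108° = -122.68
Summing: -1507.01 m east, -2343.24 m north → (-1507, -2343).

(-1507, -2343)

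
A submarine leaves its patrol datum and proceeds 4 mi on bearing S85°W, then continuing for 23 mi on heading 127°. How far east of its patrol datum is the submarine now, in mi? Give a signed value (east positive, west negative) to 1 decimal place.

14.4 mi

Leg 1 (S85°W, 4 mi): east 4 sin 265° = -3.98, north 4 cos 265° = -0.35
Leg 2 (127°, 23 mi): east 23 sin 127° = 18.37, north 23 cos 127° = -13.84
Net east component: 14.38 mi.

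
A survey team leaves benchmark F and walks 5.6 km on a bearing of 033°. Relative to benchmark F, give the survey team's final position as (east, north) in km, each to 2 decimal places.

(3.05, 4.70)

Leg 1 (033°, 5.6 km): east 5.6 sin 33° = 3.05, north 5.6 cos 33° = 4.70
Summing: 3.05 km east, 4.70 km north → (3.05, 4.70).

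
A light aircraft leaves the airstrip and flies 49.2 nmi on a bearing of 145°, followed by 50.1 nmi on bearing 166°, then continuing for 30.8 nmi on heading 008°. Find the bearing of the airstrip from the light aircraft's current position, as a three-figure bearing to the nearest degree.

Leg 1 (145°, 49.2 nmi): east 49.2 sin 145° = 28.22, north 49.2 cos 145° = -40.30
Leg 2 (166°, 50.1 nmi): east 50.1 sin 166° = 12.12, north 50.1 cos 166° = -48.61
Leg 3 (008°, 30.8 nmi): east 30.8 sin 8° = 4.29, north 30.8 cos 8° = 30.50
Net displacement: 44.63 east, -58.41 north. Direction back to start is (-44.63, 58.41): bearing = atan2(-44.63, 58.41) mod 360° = 322.62° ≈ 323°.

323°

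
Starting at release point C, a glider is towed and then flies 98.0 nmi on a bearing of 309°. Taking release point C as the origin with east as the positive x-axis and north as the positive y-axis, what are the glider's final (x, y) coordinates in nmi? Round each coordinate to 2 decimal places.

(-76.16, 61.67)

Leg 1 (309°, 98.0 nmi): east 98.0 sin 309° = -76.16, north 98.0 cos 309° = 61.67
Summing: -76.16 nmi east, 61.67 nmi north → (-76.16, 61.67).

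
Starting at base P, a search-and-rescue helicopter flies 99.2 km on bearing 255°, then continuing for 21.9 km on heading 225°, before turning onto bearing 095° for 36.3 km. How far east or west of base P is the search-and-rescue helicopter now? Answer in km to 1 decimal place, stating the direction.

Leg 1 (255°, 99.2 km): east 99.2 sin 255° = -95.82, north 99.2 cos 255° = -25.67
Leg 2 (225°, 21.9 km): east 21.9 sin 225° = -15.49, north 21.9 cos 225° = -15.49
Leg 3 (095°, 36.3 km): east 36.3 sin 95° = 36.16, north 36.3 cos 95° = -3.16
Net east component: -75.14 km.

75.1 km west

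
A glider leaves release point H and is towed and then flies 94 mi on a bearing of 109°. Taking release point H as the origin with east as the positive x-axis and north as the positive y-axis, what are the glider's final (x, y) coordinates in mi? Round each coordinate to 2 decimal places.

Leg 1 (109°, 94 mi): east 94 sin 109° = 88.88, north 94 cos 109° = -30.60
Summing: 88.88 mi east, -30.60 mi north → (88.88, -30.60).

(88.88, -30.60)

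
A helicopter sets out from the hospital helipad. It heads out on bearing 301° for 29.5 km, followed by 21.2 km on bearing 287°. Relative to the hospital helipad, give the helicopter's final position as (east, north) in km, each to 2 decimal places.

(-45.56, 21.39)

Leg 1 (301°, 29.5 km): east 29.5 sin 301° = -25.29, north 29.5 cos 301° = 15.19
Leg 2 (287°, 21.2 km): east 21.2 sin 287° = -20.27, north 21.2 cos 287° = 6.20
Summing: -45.56 km east, 21.39 km north → (-45.56, 21.39).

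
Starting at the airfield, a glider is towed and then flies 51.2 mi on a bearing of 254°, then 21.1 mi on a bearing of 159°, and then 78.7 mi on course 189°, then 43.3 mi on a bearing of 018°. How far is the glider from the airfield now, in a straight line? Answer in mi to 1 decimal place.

Leg 1 (254°, 51.2 mi): east 51.2 sin 254° = -49.22, north 51.2 cos 254° = -14.11
Leg 2 (159°, 21.1 mi): east 21.1 sin 159° = 7.56, north 21.1 cos 159° = -19.70
Leg 3 (189°, 78.7 mi): east 78.7 sin 189° = -12.31, north 78.7 cos 189° = -77.73
Leg 4 (018°, 43.3 mi): east 43.3 sin 18° = 13.38, north 43.3 cos 18° = 41.18
Net: -40.59 east, -70.36 north. Distance = √((-40.59)² + (-70.36)²) = 81.228 mi.

81.2 mi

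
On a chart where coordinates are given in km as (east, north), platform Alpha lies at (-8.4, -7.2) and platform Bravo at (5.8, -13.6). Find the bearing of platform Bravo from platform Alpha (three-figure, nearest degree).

114°

Δeast = 5.8 − -8.4 = 14.20; Δnorth = -13.6 − -7.2 = -6.40.
Bearing = atan2(Δeast, Δnorth) mod 360° = 114.26° ≈ 114°.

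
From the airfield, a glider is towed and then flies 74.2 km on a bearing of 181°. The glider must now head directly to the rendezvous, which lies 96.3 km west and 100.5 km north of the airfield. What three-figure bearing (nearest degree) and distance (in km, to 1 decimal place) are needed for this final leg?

331°, 198.9 km

Leg 1 (181°, 74.2 km): east 74.2 sin 181° = -1.29, north 74.2 cos 181° = -74.19
Current position: (-1.29, -74.19). Target: (-96.3, 100.5). Remaining: Δeast = -95.01, Δnorth = 174.69.
Bearing = atan2(-95.01, 174.69) mod 360° = 331.46°; distance = √((-95.01)² + (174.69)²) = 198.852 km.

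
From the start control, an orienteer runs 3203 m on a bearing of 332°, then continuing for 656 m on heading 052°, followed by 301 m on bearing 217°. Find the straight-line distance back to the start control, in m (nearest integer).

Leg 1 (332°, 3203 m): east 3203 sin 332° = -1503.72, north 3203 cos 332° = 2828.08
Leg 2 (052°, 656 m): east 656 sin 52° = 516.94, north 656 cos 52° = 403.87
Leg 3 (217°, 301 m): east 301 sin 217° = -181.15, north 301 cos 217° = -240.39
Net: -1167.93 east, 2991.57 north. Distance = √((-1167.93)² + (2991.57)²) = 3211.467 m.

3211 m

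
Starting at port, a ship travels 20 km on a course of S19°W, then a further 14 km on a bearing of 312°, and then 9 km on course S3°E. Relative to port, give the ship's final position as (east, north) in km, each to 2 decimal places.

Leg 1 (S19°W, 20 km): east 20 sin 199° = -6.51, north 20 cos 199° = -18.91
Leg 2 (312°, 14 km): east 14 sin 312° = -10.40, north 14 cos 312° = 9.37
Leg 3 (S3°E, 9 km): east 9 sin 177° = 0.47, north 9 cos 177° = -8.99
Summing: -16.44 km east, -18.53 km north → (-16.44, -18.53).

(-16.44, -18.53)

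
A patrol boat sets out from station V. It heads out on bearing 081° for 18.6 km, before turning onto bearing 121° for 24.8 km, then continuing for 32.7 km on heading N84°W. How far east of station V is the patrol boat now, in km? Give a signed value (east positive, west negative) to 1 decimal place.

7.1 km

Leg 1 (081°, 18.6 km): east 18.6 sin 81° = 18.37, north 18.6 cos 81° = 2.91
Leg 2 (121°, 24.8 km): east 24.8 sin 121° = 21.26, north 24.8 cos 121° = -12.77
Leg 3 (N84°W, 32.7 km): east 32.7 sin 276° = -32.52, north 32.7 cos 276° = 3.42
Net east component: 7.11 km.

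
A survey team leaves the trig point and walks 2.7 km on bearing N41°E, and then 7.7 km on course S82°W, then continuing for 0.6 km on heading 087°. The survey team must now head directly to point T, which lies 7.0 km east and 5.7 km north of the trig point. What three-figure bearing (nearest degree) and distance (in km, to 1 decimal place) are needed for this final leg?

069°, 13.1 km

Leg 1 (N41°E, 2.7 km): east 2.7 sin 41° = 1.77, north 2.7 cos 41° = 2.04
Leg 2 (S82°W, 7.7 km): east 7.7 sin 262° = -7.63, north 7.7 cos 262° = -1.07
Leg 3 (087°, 0.6 km): east 0.6 sin 87° = 0.60, north 0.6 cos 87° = 0.03
Current position: (-5.25, 1.00). Target: (7.0, 5.7). Remaining: Δeast = 12.25, Δnorth = 4.70.
Bearing = atan2(12.25, 4.70) mod 360° = 69.01°; distance = √((12.25)² + (4.70)²) = 13.126 km.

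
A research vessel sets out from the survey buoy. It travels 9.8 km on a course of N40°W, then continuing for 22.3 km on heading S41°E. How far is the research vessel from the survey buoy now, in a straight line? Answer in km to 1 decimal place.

12.5 km

Leg 1 (N40°W, 9.8 km): east 9.8 sin 320° = -6.30, north 9.8 cos 320° = 7.51
Leg 2 (S41°E, 22.3 km): east 22.3 sin 139° = 14.63, north 22.3 cos 139° = -16.83
Net: 8.33 east, -9.32 north. Distance = √((8.33)² + (-9.32)²) = 12.503 km.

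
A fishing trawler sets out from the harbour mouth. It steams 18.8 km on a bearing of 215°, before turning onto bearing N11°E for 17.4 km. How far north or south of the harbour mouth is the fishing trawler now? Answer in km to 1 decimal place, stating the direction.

1.7 km north

Leg 1 (215°, 18.8 km): east 18.8 sin 215° = -10.78, north 18.8 cos 215° = -15.40
Leg 2 (N11°E, 17.4 km): east 17.4 sin 11° = 3.32, north 17.4 cos 11° = 17.08
Net north component: 1.68 km.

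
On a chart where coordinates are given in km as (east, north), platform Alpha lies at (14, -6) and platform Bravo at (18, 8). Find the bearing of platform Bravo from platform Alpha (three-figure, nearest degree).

016°

Δeast = 18 − 14 = 4.00; Δnorth = 8 − -6 = 14.00.
Bearing = atan2(Δeast, Δnorth) mod 360° = 15.95° ≈ 016°.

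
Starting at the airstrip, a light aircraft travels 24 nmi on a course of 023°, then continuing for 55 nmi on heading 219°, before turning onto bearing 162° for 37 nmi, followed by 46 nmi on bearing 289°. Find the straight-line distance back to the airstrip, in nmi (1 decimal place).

70.4 nmi

Leg 1 (023°, 24 nmi): east 24 sin 23° = 9.38, north 24 cos 23° = 22.09
Leg 2 (219°, 55 nmi): east 55 sin 219° = -34.61, north 55 cos 219° = -42.74
Leg 3 (162°, 37 nmi): east 37 sin 162° = 11.43, north 37 cos 162° = -35.19
Leg 4 (289°, 46 nmi): east 46 sin 289° = -43.49, north 46 cos 289° = 14.98
Net: -57.30 east, -40.86 north. Distance = √((-57.30)² + (-40.86)²) = 70.375 nmi.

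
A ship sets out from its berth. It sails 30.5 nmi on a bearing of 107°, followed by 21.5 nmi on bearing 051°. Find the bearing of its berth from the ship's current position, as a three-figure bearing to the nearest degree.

264°

Leg 1 (107°, 30.5 nmi): east 30.5 sin 107° = 29.17, north 30.5 cos 107° = -8.92
Leg 2 (051°, 21.5 nmi): east 21.5 sin 51° = 16.71, north 21.5 cos 51° = 13.53
Net displacement: 45.88 east, 4.61 north. Direction back to start is (-45.88, -4.61): bearing = atan2(-45.88, -4.61) mod 360° = 264.26° ≈ 264°.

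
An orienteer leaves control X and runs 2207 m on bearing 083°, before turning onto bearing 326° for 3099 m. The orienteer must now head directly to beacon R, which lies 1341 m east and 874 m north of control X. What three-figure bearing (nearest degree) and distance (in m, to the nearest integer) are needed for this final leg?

Leg 1 (083°, 2207 m): east 2207 sin 83° = 2190.55, north 2207 cos 83° = 268.97
Leg 2 (326°, 3099 m): east 3099 sin 326° = -1732.94, north 3099 cos 326° = 2569.19
Current position: (457.61, 2838.15). Target: (1341, 874). Remaining: Δeast = 883.39, Δnorth = -1964.15.
Bearing = atan2(883.39, -1964.15) mod 360° = 155.78°; distance = √((883.39)² + (-1964.15)²) = 2153.665 m.

156°, 2154 m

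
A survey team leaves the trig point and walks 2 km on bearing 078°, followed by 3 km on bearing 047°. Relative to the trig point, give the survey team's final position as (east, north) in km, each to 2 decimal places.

Leg 1 (078°, 2 km): east 2 sin 78° = 1.96, north 2 cos 78° = 0.42
Leg 2 (047°, 3 km): east 3 sin 47° = 2.19, north 3 cos 47° = 2.05
Summing: 4.15 km east, 2.46 km north → (4.15, 2.46).

(4.15, 2.46)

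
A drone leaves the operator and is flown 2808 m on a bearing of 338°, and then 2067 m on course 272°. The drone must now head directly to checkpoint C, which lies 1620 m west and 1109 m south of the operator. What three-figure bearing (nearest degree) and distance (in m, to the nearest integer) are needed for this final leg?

158°, 4070 m

Leg 1 (338°, 2808 m): east 2808 sin 338° = -1051.90, north 2808 cos 338° = 2603.53
Leg 2 (272°, 2067 m): east 2067 sin 272° = -2065.74, north 2067 cos 272° = 72.14
Current position: (-3117.64, 2675.67). Target: (-1620, -1109). Remaining: Δeast = 1497.64, Δnorth = -3784.67.
Bearing = atan2(1497.64, -3784.67) mod 360° = 158.41°; distance = √((1497.64)² + (-3784.67)²) = 4070.213 m.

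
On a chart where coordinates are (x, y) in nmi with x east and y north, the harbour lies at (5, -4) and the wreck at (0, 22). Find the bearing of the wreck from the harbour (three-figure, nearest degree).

Δeast = 0 − 5 = -5.00; Δnorth = 22 − -4 = 26.00.
Bearing = atan2(Δeast, Δnorth) mod 360° = 349.11° ≈ 349°.

349°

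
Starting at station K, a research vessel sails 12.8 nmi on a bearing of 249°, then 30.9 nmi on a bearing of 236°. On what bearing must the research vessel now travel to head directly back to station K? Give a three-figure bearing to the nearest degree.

060°

Leg 1 (249°, 12.8 nmi): east 12.8 sin 249° = -11.95, north 12.8 cos 249° = -4.59
Leg 2 (236°, 30.9 nmi): east 30.9 sin 236° = -25.62, north 30.9 cos 236° = -17.28
Net displacement: -37.57 east, -21.87 north. Direction back to start is (37.57, 21.87): bearing = atan2(37.57, 21.87) mod 360° = 59.80° ≈ 060°.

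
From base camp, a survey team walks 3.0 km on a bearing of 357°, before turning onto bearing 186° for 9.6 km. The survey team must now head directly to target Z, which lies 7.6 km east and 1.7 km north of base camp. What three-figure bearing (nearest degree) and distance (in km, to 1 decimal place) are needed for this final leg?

Leg 1 (357°, 3.0 km): east 3.0 sin 357° = -0.16, north 3.0 cos 357° = 3.00
Leg 2 (186°, 9.6 km): east 9.6 sin 186° = -1.00, north 9.6 cos 186° = -9.55
Current position: (-1.16, -6.55). Target: (7.6, 1.7). Remaining: Δeast = 8.76, Δnorth = 8.25.
Bearing = atan2(8.76, 8.25) mod 360° = 46.71°; distance = √((8.76)² + (8.25)²) = 12.035 km.

047°, 12.0 km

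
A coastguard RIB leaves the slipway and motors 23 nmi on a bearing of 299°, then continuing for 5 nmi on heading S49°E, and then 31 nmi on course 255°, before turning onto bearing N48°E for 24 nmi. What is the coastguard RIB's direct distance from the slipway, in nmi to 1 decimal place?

Leg 1 (299°, 23 nmi): east 23 sin 299° = -20.12, north 23 cos 299° = 11.15
Leg 2 (S49°E, 5 nmi): east 5 sin 131° = 3.77, north 5 cos 131° = -3.28
Leg 3 (255°, 31 nmi): east 31 sin 255° = -29.94, north 31 cos 255° = -8.02
Leg 4 (N48°E, 24 nmi): east 24 sin 48° = 17.84, north 24 cos 48° = 16.06
Net: -28.45 east, 15.91 north. Distance = √((-28.45)² + (15.91)²) = 32.595 nmi.

32.6 nmi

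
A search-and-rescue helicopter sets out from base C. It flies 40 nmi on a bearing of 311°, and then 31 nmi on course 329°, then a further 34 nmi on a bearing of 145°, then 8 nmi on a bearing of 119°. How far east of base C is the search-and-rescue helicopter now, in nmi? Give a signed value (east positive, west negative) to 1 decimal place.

Leg 1 (311°, 40 nmi): east 40 sin 311° = -30.19, north 40 cos 311° = 26.24
Leg 2 (329°, 31 nmi): east 31 sin 329° = -15.97, north 31 cos 329° = 26.57
Leg 3 (145°, 34 nmi): east 34 sin 145° = 19.50, north 34 cos 145° = -27.85
Leg 4 (119°, 8 nmi): east 8 sin 119° = 7.00, north 8 cos 119° = -3.88
Net east component: -19.66 nmi.

-19.7 nmi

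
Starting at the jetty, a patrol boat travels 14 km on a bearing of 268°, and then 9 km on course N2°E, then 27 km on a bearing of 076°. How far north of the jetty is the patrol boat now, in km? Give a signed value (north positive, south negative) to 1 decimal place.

15.0 km

Leg 1 (268°, 14 km): east 14 sin 268° = -13.99, north 14 cos 268° = -0.49
Leg 2 (N2°E, 9 km): east 9 sin 2° = 0.31, north 9 cos 2° = 8.99
Leg 3 (076°, 27 km): east 27 sin 76° = 26.20, north 27 cos 76° = 6.53
Net north component: 15.04 km.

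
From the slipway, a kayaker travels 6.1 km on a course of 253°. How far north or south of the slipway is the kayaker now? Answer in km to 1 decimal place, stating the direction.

Leg 1 (253°, 6.1 km): east 6.1 sin 253° = -5.83, north 6.1 cos 253° = -1.78
Net north component: -1.78 km.

1.8 km south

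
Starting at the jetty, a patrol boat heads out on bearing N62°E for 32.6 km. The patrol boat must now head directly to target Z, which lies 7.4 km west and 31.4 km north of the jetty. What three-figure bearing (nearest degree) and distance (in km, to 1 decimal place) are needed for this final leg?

Leg 1 (N62°E, 32.6 km): east 32.6 sin 62° = 28.78, north 32.6 cos 62° = 15.30
Current position: (28.78, 15.30). Target: (-7.4, 31.4). Remaining: Δeast = -36.18, Δnorth = 16.10.
Bearing = atan2(-36.18, 16.10) mod 360° = 293.98°; distance = √((-36.18)² + (16.10)²) = 39.602 km.

294°, 39.6 km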